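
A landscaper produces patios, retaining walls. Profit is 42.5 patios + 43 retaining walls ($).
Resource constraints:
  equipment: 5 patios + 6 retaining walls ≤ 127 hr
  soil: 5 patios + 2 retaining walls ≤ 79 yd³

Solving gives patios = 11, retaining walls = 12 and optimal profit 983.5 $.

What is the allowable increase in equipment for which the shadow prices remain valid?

110

Binding constraints: equipment, soil. The basis is B = [[5,6],[5,2]] with det -20.
Per unit increase in equipment, x* moves by d = (-0.1, 0.25).
The basis stays optimal until patios reaches 0; allowable increase = 110 hr.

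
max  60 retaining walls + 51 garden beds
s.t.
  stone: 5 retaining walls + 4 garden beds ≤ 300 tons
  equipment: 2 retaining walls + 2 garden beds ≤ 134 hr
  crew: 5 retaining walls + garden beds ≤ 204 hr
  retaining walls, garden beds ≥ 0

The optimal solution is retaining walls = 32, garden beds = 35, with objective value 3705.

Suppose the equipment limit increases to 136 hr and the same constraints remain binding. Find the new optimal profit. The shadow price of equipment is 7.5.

Δb = 2, so new z* = 3705 + (7.5)·(2) = 3705 + 15 = 3720.

3720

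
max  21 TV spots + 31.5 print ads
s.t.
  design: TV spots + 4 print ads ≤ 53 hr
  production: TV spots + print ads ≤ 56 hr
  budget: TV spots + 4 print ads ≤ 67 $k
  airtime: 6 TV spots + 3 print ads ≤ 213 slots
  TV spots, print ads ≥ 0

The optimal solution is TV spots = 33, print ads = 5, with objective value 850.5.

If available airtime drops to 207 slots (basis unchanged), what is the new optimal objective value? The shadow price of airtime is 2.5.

Δb = -6, so new z* = 850.5 + (2.5)·(-6) = 850.5 − 15 = 835.5.

835.5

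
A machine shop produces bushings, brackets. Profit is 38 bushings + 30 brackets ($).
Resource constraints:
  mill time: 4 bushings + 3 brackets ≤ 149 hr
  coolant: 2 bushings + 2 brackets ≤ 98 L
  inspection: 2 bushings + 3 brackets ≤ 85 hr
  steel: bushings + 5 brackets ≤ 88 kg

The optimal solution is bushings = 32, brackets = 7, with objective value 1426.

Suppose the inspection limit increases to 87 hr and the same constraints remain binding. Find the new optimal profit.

1428

Binding: mill time and inspection. Non-binding: coolant (20 unused), steel (21 unused).
Slack constraints have shadow price 0 (complementary slackness).
From A_Bᵀ y = c: 4·y_mill time + 2·y_inspection = 38; 3·y_mill time + 3·y_inspection = 30.
This yields shadow prices y_mill time = 9, y_inspection = 1.
Δz = y_inspection·Δb = 1 × (2) = 2, so new z* = 1426 + 2 = 1428.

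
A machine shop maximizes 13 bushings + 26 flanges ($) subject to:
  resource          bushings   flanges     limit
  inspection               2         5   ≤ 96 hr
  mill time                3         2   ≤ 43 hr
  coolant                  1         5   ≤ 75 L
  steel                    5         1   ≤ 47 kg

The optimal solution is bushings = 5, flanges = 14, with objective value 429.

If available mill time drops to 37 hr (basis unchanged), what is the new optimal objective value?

411

Binding: mill time and coolant. Non-binding: inspection (16 unused), steel (8 unused).
Slack constraints have shadow price 0 (complementary slackness).
Dual feasibility on the basic columns requires 3·y_mill time + 1·y_coolant = 13, 2·y_mill time + 5·y_coolant = 26.
Solving: y_mill time = 3, y_coolant = 4.
Δz = y_mill time·Δb = 3 × (-6) = -18, so new z* = 429 − 18 = 411.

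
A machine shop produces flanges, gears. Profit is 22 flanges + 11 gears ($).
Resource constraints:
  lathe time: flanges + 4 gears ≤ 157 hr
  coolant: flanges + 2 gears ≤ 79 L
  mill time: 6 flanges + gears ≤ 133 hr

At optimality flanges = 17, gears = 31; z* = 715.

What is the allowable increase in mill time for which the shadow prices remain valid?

341

Binding constraints: coolant, mill time. The basis is B = [[1,2],[6,1]] with det -11.
Per unit increase in mill time, x* moves by d = (0.1818, -0.0909).
The basis stays optimal until gears reaches 0; allowable increase = 341 hr.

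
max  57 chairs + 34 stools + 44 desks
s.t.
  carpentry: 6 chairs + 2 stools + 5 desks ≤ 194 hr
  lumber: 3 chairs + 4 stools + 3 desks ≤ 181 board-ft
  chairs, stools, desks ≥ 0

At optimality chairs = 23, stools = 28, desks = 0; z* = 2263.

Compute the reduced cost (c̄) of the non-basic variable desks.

-6

At the optimum: carpentry uses 194 of 194 (binding); lumber uses 181 of 181 (binding).
Dual feasibility on the basic columns requires 6·y_carpentry + 3·y_lumber = 57, 2·y_carpentry + 4·y_lumber = 34.
→ y_carpentry = 7 and y_lumber = 5.
Reduced cost of desks: c₃ − yᵀa₃ = 44 − (7·5 + 5·3) = 44 − 50 = -6.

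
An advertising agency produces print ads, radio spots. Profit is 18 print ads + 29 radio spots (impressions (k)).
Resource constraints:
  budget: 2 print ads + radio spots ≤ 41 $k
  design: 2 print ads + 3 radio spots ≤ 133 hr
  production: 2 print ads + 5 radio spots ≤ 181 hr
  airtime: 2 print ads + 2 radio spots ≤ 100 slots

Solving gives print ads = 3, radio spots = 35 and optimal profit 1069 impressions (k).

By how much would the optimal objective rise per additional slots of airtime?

0

Binding: budget and production. Non-binding: design (22 unused), airtime (24 unused).
Since design, airtime are not tight, their duals are 0.
The binding rows give the dual system: 2·y_budget + 2·y_production = 18 and 1·y_budget + 5·y_production = 29.
Solving: y_budget = 4, y_production = 5.
Shadow price of airtime = 0.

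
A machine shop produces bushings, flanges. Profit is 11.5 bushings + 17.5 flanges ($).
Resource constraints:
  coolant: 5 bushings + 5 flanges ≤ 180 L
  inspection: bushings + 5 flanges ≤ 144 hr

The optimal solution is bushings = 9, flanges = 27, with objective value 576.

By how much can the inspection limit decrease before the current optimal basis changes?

108

Binding constraints: coolant, inspection. The basis is B = [[5,5],[1,5]] with det 20.
Per unit decrease in inspection, x* moves by d = (0.25, -0.25).
The basis stays optimal until flanges reaches 0; allowable decrease = 108 hr.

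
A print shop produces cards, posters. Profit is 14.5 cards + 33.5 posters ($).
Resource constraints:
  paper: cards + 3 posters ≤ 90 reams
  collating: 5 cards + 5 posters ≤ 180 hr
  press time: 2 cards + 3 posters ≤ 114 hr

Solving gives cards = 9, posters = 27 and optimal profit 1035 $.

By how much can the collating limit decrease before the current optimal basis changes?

30

Binding constraints: paper, collating. The basis is B = [[1,3],[5,5]] with det -10.
Per unit decrease in collating, x* moves by d = (-0.3, 0.1).
The basis stays optimal until cards reaches 0; allowable decrease = 30 hr.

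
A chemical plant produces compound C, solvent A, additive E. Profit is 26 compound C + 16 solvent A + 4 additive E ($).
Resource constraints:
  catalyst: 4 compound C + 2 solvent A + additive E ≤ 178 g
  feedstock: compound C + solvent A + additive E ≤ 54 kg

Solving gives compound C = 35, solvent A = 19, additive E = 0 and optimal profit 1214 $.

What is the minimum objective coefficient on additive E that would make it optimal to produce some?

11

Both catalyst and feedstock are binding at x*.
Dual feasibility on the basic columns requires 4·y_catalyst + 1·y_feedstock = 26, 2·y_catalyst + 1·y_feedstock = 16.
→ y_catalyst = 5 and y_feedstock = 6.
additive E enters the basis when its profit ≥ yᵀa₃ = 5·1 + 6·1 = 11.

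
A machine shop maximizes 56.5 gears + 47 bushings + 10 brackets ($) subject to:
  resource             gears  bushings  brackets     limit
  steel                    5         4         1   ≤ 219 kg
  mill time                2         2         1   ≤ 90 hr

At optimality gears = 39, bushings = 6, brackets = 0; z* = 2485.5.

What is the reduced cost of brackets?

Both steel and mill time are binding at x*.
Dual feasibility on the basic columns requires 5·y_steel + 2·y_mill time = 56.5, 4·y_steel + 2·y_mill time = 47.
→ y_steel = 9.5 and y_mill time = 4.5.
Reduced cost of brackets: c₃ − yᵀa₃ = 10 − (9.5·1 + 4.5·1) = 10 − 14 = -4.

-4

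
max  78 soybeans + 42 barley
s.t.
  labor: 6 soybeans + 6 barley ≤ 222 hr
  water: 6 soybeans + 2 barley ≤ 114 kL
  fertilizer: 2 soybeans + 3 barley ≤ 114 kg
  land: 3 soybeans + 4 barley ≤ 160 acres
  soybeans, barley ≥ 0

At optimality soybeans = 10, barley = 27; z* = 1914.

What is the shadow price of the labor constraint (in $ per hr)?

4

Check each constraint at x*: labor 222/222 (tight); water 114/114 (tight); fertilizer 101/114 (slack 13); land 138/160 (slack 22).
Slack constraints have shadow price 0 (complementary slackness).
The binding rows give the dual system: 6·y_labor + 6·y_water = 78 and 6·y_labor + 2·y_water = 42.
This yields shadow prices y_labor = 4, y_water = 9.
Shadow price of labor = 4.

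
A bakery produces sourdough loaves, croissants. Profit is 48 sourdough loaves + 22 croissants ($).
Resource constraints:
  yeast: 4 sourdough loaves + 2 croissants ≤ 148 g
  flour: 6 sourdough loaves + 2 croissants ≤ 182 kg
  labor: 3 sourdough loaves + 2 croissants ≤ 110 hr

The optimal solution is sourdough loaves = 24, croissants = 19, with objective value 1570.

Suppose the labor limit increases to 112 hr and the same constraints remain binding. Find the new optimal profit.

1582

Check each constraint at x*: yeast 134/148 (slack 14); flour 182/182 (tight); labor 110/110 (tight).
Slack constraints have shadow price 0 (complementary slackness).
Dual feasibility on the basic columns requires 6·y_flour + 3·y_labor = 48, 2·y_flour + 2·y_labor = 22.
Solving: y_flour = 5, y_labor = 6.
Δz = y_labor·Δb = 6 × (2) = 12, so new z* = 1570 + 12 = 1582.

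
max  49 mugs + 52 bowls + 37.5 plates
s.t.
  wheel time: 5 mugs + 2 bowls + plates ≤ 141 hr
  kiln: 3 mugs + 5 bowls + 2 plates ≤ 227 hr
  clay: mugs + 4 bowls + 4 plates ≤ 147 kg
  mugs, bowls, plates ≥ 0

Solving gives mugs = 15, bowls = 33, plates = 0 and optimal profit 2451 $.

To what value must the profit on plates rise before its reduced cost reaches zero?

44

Check each constraint at x*: wheel time 141/141 (tight); kiln 210/227 (slack 17); clay 147/147 (tight).
Slack constraints have shadow price 0 (complementary slackness).
The binding rows give the dual system: 5·y_wheel time + 1·y_clay = 49 and 2·y_wheel time + 4·y_clay = 52.
Solving: y_wheel time = 8, y_clay = 9.
plates enters the basis when its profit ≥ yᵀa₃ = 8·1 + 9·4 = 44.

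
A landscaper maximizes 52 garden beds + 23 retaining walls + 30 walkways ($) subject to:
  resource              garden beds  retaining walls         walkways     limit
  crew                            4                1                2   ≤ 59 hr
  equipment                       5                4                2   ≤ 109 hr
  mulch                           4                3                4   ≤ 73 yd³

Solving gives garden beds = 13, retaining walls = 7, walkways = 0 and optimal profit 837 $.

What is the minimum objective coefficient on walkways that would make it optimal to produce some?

At the optimum: crew uses 59 of 59 (binding); equipment uses 93 of 109 (slack = 16); mulch uses 73 of 73 (binding).
Since equipment is not tight, its dual is 0.
The binding rows give the dual system: 4·y_crew + 4·y_mulch = 52 and 1·y_crew + 3·y_mulch = 23.
This yields shadow prices y_crew = 8, y_mulch = 5.
walkways enters the basis when its profit ≥ yᵀa₃ = 8·2 + 5·4 = 36.

36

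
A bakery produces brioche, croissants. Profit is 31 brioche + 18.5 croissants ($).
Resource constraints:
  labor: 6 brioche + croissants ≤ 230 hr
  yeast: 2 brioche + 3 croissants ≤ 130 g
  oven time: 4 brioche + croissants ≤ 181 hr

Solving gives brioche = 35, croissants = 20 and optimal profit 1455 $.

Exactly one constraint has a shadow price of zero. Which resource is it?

labor: 230/230 (binding)
yeast: 130/130 (binding)
oven time: 160/181 (slack 21)
By complementary slackness, a constraint with positive slack has shadow price 0 → oven time.

oven time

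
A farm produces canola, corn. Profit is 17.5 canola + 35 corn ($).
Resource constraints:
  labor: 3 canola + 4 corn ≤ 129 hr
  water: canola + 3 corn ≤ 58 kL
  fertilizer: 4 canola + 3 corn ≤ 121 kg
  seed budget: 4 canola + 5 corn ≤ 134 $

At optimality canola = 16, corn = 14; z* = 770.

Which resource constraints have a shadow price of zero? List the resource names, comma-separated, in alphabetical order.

fertilizer, labor

labor: 104/129 (slack 25)
water: 58/58 (binding)
fertilizer: 106/121 (slack 15)
seed budget: 134/134 (binding)
By complementary slackness, a constraint with positive slack has shadow price 0 → fertilizer, labor.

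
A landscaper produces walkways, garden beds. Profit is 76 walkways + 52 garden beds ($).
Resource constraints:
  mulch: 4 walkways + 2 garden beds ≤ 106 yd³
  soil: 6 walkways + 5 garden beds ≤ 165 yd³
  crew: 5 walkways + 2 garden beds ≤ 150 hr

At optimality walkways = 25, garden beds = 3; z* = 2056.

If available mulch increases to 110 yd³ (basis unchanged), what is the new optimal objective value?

2090

At the optimum: mulch uses 106 of 106 (binding); soil uses 165 of 165 (binding); crew uses 131 of 150 (slack = 19).
Since crew is not tight, its dual is 0.
From A_Bᵀ y = c: 4·y_mulch + 6·y_soil = 76; 2·y_mulch + 5·y_soil = 52.
Solving: y_mulch = 8.5, y_soil = 7.
Δz = y_mulch·Δb = 8.5 × (4) = 34, so new z* = 2056 + 34 = 2090.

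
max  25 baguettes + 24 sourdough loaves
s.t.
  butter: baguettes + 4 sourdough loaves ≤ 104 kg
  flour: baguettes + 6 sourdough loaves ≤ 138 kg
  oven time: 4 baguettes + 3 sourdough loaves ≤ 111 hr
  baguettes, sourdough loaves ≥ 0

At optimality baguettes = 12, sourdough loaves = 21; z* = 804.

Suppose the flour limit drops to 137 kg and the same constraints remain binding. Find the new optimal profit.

803

Binding: flour and oven time. Non-binding: butter (8 unused).
Since butter is not tight, its dual is 0.
Dual feasibility on the basic columns requires 1·y_flour + 4·y_oven time = 25, 6·y_flour + 3·y_oven time = 24.
→ y_flour = 1 and y_oven time = 6.
Δz = y_flour·Δb = 1 × (-1) = -1, so new z* = 804 − 1 = 803.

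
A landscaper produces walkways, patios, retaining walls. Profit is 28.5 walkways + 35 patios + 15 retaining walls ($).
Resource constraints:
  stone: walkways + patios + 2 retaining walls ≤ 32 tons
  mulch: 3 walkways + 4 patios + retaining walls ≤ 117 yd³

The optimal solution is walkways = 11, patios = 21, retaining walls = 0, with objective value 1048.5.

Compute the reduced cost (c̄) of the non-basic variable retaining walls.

-9.5

Check each constraint at x*: stone 32/32 (tight); mulch 117/117 (tight).
Dual feasibility on the basic columns requires 1·y_stone + 3·y_mulch = 28.5, 1·y_stone + 4·y_mulch = 35.
This yields shadow prices y_stone = 9, y_mulch = 6.5.
Reduced cost of retaining walls: c₃ − yᵀa₃ = 15 − (9·2 + 6.5·1) = 15 − 24.5 = -9.5.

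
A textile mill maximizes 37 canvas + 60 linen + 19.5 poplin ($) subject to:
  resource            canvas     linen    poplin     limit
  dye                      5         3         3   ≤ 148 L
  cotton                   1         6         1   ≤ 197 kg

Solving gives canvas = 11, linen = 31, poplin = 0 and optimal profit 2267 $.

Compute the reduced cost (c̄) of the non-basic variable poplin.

-5.5

Check each constraint at x*: dye 148/148 (tight); cotton 197/197 (tight).
The binding rows give the dual system: 5·y_dye + 1·y_cotton = 37 and 3·y_dye + 6·y_cotton = 60.
Solving: y_dye = 6, y_cotton = 7.
Reduced cost of poplin: c₃ − yᵀa₃ = 19.5 − (6·3 + 7·1) = 19.5 − 25 = -5.5.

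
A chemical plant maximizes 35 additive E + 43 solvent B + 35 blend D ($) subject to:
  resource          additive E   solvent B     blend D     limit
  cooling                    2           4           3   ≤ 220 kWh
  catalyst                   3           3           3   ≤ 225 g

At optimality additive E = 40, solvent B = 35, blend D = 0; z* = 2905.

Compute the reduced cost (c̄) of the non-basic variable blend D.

-4

Both cooling and catalyst are binding at x*.
The binding rows give the dual system: 2·y_cooling + 3·y_catalyst = 35 and 4·y_cooling + 3·y_catalyst = 43.
→ y_cooling = 4 and y_catalyst = 9.
Reduced cost of blend D: c₃ − yᵀa₃ = 35 − (4·3 + 9·3) = 35 − 39 = -4.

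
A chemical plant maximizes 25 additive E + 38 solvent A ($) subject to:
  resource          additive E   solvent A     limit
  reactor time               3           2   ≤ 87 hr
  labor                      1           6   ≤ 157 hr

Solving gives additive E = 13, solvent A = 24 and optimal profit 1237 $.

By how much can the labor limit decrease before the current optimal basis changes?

Binding constraints: reactor time, labor. The basis is B = [[3,2],[1,6]] with det 16.
Per unit decrease in labor, x* moves by d = (0.125, -0.1875).
The basis stays optimal until solvent A reaches 0; allowable decrease = 128 hr.

128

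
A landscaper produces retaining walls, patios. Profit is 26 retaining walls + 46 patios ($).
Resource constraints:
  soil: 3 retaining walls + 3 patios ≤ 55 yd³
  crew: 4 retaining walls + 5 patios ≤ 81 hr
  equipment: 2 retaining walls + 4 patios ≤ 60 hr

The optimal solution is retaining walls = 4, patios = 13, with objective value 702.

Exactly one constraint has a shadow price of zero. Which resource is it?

soil

soil: 51/55 (slack 4)
crew: 81/81 (binding)
equipment: 60/60 (binding)
By complementary slackness, a constraint with positive slack has shadow price 0 → soil.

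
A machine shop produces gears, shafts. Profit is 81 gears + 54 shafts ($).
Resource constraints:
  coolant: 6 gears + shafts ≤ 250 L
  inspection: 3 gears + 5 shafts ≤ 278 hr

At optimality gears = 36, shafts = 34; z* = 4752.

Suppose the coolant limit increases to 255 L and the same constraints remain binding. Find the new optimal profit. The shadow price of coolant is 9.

4797

Δb = 5, so new z* = 4752 + (9)·(5) = 4752 + 45 = 4797.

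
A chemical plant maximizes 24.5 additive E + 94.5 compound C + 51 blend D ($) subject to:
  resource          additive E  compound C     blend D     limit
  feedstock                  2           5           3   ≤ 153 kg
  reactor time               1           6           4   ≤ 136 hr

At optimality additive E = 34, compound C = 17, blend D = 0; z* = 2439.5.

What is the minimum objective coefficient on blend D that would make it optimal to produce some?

At the optimum: feedstock uses 153 of 153 (binding); reactor time uses 136 of 136 (binding).
Dual feasibility on the basic columns requires 2·y_feedstock + 1·y_reactor time = 24.5, 5·y_feedstock + 6·y_reactor time = 94.5.
Solving: y_feedstock = 7.5, y_reactor time = 9.5.
blend D enters the basis when its profit ≥ yᵀa₃ = 7.5·3 + 9.5·4 = 60.5.

60.5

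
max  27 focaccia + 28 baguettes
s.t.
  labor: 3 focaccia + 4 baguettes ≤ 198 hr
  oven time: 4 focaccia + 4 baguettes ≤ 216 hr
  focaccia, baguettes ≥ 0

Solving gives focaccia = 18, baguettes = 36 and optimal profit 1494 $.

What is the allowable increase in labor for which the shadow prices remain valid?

Binding constraints: labor, oven time. The basis is B = [[3,4],[4,4]] with det -4.
Per unit increase in labor, x* moves by d = (-1, 1).
The basis stays optimal until focaccia reaches 0; allowable increase = 18 hr.

18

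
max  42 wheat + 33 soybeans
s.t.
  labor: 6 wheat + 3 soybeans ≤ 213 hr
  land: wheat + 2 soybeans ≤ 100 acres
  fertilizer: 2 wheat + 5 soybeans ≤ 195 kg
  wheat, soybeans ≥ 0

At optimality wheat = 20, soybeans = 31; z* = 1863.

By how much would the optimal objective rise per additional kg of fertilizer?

Binding: labor and fertilizer. Non-binding: land (18 unused).
Since land is not tight, its dual is 0.
From A_Bᵀ y = c: 6·y_labor + 2·y_fertilizer = 42; 3·y_labor + 5·y_fertilizer = 33.
Solving: y_labor = 6, y_fertilizer = 3.
Shadow price of fertilizer = 3.

3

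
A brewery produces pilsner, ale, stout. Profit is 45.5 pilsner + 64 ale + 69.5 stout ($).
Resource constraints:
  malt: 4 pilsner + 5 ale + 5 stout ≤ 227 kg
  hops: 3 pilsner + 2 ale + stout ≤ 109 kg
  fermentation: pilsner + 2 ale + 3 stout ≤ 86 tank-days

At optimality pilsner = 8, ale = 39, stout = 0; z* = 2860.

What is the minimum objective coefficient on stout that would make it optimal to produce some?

73.5

Check each constraint at x*: malt 227/227 (tight); hops 102/109 (slack 7); fermentation 86/86 (tight).
Slack constraints have shadow price 0 (complementary slackness).
The binding rows give the dual system: 4·y_malt + 1·y_fermentation = 45.5 and 5·y_malt + 2·y_fermentation = 64.
This yields shadow prices y_malt = 9, y_fermentation = 9.5.
stout enters the basis when its profit ≥ yᵀa₃ = 9·5 + 9.5·3 = 73.5.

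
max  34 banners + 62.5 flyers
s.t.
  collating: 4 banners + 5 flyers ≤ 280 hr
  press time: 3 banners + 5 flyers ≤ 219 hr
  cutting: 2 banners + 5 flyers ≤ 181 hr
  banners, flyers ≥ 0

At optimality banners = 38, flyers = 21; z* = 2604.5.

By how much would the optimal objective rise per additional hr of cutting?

3.5

At the optimum: collating uses 257 of 280 (slack = 23); press time uses 219 of 219 (binding); cutting uses 181 of 181 (binding).
Since collating is not tight, its dual is 0.
Dual feasibility on the basic columns requires 3·y_press time + 2·y_cutting = 34, 5·y_press time + 5·y_cutting = 62.5.
This yields shadow prices y_press time = 9, y_cutting = 3.5.
Shadow price of cutting = 3.5.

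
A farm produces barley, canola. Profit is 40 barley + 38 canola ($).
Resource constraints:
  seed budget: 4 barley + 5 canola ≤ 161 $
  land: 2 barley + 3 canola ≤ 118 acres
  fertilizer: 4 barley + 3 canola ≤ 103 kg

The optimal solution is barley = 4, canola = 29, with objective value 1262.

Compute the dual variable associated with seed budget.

4

Binding: seed budget and fertilizer. Non-binding: land (23 unused).
Slack constraints have shadow price 0 (complementary slackness).
Dual feasibility on the basic columns requires 4·y_seed budget + 4·y_fertilizer = 40, 5·y_seed budget + 3·y_fertilizer = 38.
→ y_seed budget = 4 and y_fertilizer = 6.
Shadow price of seed budget = 4.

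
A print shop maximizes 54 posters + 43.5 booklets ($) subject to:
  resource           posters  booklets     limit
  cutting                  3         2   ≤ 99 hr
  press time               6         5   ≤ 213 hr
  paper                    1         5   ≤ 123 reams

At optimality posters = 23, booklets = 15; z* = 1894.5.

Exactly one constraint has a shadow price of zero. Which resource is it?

cutting: 99/99 (binding)
press time: 213/213 (binding)
paper: 98/123 (slack 25)
By complementary slackness, a constraint with positive slack has shadow price 0 → paper.

paper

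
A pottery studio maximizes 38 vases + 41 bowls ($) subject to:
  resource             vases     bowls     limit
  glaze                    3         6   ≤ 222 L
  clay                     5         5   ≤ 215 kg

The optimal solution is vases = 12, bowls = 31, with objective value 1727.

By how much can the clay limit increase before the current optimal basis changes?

Binding constraints: glaze, clay. The basis is B = [[3,6],[5,5]] with det -15.
Per unit increase in clay, x* moves by d = (0.4, -0.2).
The basis stays optimal until bowls reaches 0; allowable increase = 155 kg.

155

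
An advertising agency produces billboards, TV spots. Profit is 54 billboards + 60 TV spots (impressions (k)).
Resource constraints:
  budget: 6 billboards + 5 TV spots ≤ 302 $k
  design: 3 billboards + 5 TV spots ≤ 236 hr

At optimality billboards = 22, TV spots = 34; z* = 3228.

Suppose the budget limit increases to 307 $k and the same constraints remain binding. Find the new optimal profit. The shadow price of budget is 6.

3258

Δb = 5, so new z* = 3228 + (6)·(5) = 3228 + 30 = 3258.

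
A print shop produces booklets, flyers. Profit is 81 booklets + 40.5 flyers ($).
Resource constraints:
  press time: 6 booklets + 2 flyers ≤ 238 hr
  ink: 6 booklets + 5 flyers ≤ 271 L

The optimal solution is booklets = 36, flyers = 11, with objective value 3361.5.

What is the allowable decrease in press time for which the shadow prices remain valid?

129.6

Binding constraints: press time, ink. The basis is B = [[6,2],[6,5]] with det 18.
Per unit decrease in press time, x* moves by d = (-0.2778, 0.3333).
The basis stays optimal until booklets reaches 0; allowable decrease = 129.6 hr.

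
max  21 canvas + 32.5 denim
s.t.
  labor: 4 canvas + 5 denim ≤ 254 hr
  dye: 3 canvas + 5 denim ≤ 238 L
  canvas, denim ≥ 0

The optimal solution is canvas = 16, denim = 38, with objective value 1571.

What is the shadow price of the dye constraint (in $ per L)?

5

Both labor and dye are binding at x*.
Dual feasibility on the basic columns requires 4·y_labor + 3·y_dye = 21, 5·y_labor + 5·y_dye = 32.5.
Solving: y_labor = 1.5, y_dye = 5.
Shadow price of dye = 5.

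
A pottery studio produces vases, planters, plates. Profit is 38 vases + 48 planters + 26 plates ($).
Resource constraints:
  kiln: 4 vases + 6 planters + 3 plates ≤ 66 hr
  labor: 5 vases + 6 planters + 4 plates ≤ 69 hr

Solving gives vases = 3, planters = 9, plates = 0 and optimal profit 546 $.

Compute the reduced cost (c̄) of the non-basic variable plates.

-4

Check each constraint at x*: kiln 66/66 (tight); labor 69/69 (tight).
Dual feasibility on the basic columns requires 4·y_kiln + 5·y_labor = 38, 6·y_kiln + 6·y_labor = 48.
This yields shadow prices y_kiln = 2, y_labor = 6.
Reduced cost of plates: c₃ − yᵀa₃ = 26 − (2·3 + 6·4) = 26 − 30 = -4.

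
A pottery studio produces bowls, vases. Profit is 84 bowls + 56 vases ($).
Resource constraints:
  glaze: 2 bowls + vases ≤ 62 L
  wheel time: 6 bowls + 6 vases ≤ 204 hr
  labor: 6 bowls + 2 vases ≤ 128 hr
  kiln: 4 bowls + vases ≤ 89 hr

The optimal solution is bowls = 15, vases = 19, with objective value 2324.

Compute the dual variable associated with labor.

Check each constraint at x*: glaze 49/62 (slack 13); wheel time 204/204 (tight); labor 128/128 (tight); kiln 79/89 (slack 10).
Since glaze, kiln are not tight, their duals are 0.
The binding rows give the dual system: 6·y_wheel time + 6·y_labor = 84 and 6·y_wheel time + 2·y_labor = 56.
→ y_wheel time = 7 and y_labor = 7.
Shadow price of labor = 7.

7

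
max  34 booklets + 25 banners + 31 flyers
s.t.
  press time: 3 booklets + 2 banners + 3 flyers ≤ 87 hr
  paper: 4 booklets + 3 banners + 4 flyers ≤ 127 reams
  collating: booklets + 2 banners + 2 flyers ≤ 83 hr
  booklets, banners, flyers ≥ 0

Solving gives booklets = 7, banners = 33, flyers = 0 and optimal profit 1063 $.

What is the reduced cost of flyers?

Binding: press time and paper. Non-binding: collating (10 unused).
By complementary slackness, y = 0 for the non-binding constraint.
From A_Bᵀ y = c: 3·y_press time + 4·y_paper = 34; 2·y_press time + 3·y_paper = 25.
This yields shadow prices y_press time = 2, y_paper = 7.
Reduced cost of flyers: c₃ − yᵀa₃ = 31 − (2·3 + 7·4) = 31 − 34 = -3.

-3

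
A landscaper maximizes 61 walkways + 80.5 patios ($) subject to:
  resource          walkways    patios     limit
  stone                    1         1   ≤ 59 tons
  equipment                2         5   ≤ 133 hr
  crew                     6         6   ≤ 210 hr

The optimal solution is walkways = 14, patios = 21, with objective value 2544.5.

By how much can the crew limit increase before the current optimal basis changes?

144

Binding constraints: equipment, crew. The basis is B = [[2,5],[6,6]] with det -18.
Per unit increase in crew, x* moves by d = (0.2778, -0.1111).
The basis stays optimal until stone becomes binding; allowable increase = 144 hr.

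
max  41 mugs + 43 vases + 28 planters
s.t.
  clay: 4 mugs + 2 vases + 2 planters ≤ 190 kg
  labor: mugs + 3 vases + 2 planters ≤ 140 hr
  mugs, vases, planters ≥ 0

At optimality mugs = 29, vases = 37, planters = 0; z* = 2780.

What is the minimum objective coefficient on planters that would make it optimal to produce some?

34

At the optimum: clay uses 190 of 190 (binding); labor uses 140 of 140 (binding).
The binding rows give the dual system: 4·y_clay + 1·y_labor = 41 and 2·y_clay + 3·y_labor = 43.
This yields shadow prices y_clay = 8, y_labor = 9.
planters enters the basis when its profit ≥ yᵀa₃ = 8·2 + 9·2 = 34.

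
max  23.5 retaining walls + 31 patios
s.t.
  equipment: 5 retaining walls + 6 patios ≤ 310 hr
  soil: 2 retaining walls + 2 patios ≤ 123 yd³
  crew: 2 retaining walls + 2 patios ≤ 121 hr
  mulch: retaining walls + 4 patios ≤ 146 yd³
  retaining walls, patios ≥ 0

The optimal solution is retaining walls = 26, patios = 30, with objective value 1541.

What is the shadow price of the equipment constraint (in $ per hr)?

4.5

Check each constraint at x*: equipment 310/310 (tight); soil 112/123 (slack 11); crew 112/121 (slack 9); mulch 146/146 (tight).
By complementary slackness, y = 0 for the non-binding constraints.
Dual feasibility on the basic columns requires 5·y_equipment + 1·y_mulch = 23.5, 6·y_equipment + 4·y_mulch = 31.
→ y_equipment = 4.5 and y_mulch = 1.
Shadow price of equipment = 4.5.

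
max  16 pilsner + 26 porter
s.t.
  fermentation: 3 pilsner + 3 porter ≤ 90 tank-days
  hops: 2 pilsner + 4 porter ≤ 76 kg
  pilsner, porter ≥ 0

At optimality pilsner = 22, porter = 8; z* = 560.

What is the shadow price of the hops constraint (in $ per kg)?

Check each constraint at x*: fermentation 90/90 (tight); hops 76/76 (tight).
Dual feasibility on the basic columns requires 3·y_fermentation + 2·y_hops = 16, 3·y_fermentation + 4·y_hops = 26.
This yields shadow prices y_fermentation = 2, y_hops = 5.
Shadow price of hops = 5.

5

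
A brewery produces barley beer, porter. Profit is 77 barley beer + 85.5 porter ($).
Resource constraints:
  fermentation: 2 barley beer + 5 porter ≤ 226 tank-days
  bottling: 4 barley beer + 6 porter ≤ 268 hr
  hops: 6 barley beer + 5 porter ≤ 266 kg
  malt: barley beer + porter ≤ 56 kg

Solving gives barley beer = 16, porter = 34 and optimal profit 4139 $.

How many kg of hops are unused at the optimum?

hops used = 6·16 + 5·34 = 266; slack = 266 − 266 = 0.

0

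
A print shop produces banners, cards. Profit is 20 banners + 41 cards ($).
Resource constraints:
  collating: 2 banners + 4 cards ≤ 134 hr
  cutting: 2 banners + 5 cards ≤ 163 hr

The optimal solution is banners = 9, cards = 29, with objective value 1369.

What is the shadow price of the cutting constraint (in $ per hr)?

1

Both collating and cutting are binding at x*.
Dual feasibility on the basic columns requires 2·y_collating + 2·y_cutting = 20, 4·y_collating + 5·y_cutting = 41.
Solving: y_collating = 9, y_cutting = 1.
Shadow price of cutting = 1.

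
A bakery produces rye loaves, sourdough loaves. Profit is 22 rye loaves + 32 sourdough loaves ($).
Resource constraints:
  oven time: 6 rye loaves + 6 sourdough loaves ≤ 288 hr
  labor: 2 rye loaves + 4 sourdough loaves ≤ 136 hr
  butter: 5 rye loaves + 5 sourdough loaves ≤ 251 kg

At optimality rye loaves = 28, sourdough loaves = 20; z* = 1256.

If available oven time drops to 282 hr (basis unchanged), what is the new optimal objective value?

1244

At the optimum: oven time uses 288 of 288 (binding); labor uses 136 of 136 (binding); butter uses 240 of 251 (slack = 11).
Since butter is not tight, its dual is 0.
The binding rows give the dual system: 6·y_oven time + 2·y_labor = 22 and 6·y_oven time + 4·y_labor = 32.
This yields shadow prices y_oven time = 2, y_labor = 5.
Δz = y_oven time·Δb = 2 × (-6) = -12, so new z* = 1256 − 12 = 1244.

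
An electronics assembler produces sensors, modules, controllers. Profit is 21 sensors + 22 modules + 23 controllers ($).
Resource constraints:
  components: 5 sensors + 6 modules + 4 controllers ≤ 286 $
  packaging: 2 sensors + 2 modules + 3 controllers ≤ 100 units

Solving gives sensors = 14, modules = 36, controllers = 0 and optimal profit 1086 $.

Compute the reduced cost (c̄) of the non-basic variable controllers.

-5

Both components and packaging are binding at x*.
Dual feasibility on the basic columns requires 5·y_components + 2·y_packaging = 21, 6·y_components + 2·y_packaging = 22.
→ y_components = 1 and y_packaging = 8.
Reduced cost of controllers: c₃ − yᵀa₃ = 23 − (1·4 + 8·3) = 23 − 28 = -5.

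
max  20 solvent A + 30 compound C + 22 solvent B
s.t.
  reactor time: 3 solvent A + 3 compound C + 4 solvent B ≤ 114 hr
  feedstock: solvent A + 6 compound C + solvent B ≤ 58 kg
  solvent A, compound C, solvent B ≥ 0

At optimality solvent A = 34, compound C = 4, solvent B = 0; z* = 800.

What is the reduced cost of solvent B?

Both reactor time and feedstock are binding at x*.
The binding rows give the dual system: 3·y_reactor time + 1·y_feedstock = 20 and 3·y_reactor time + 6·y_feedstock = 30.
This yields shadow prices y_reactor time = 6, y_feedstock = 2.
Reduced cost of solvent B: c₃ − yᵀa₃ = 22 − (6·4 + 2·1) = 22 − 26 = -4.

-4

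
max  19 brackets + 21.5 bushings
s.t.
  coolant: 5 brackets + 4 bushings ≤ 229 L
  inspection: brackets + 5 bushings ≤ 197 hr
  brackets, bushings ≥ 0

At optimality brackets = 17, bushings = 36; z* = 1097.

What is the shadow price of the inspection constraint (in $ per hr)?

1.5

Both coolant and inspection are binding at x*.
From A_Bᵀ y = c: 5·y_coolant + 1·y_inspection = 19; 4·y_coolant + 5·y_inspection = 21.5.
→ y_coolant = 3.5 and y_inspection = 1.5.
Shadow price of inspection = 1.5.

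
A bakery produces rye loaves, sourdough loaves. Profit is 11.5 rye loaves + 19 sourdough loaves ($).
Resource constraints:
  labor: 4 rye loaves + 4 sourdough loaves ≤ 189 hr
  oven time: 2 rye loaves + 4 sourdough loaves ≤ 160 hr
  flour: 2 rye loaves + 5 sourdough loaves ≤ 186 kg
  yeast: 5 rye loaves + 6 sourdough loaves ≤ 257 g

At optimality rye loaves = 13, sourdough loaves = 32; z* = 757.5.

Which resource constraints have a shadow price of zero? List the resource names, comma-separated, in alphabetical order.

labor: 180/189 (slack 9)
oven time: 154/160 (slack 6)
flour: 186/186 (binding)
yeast: 257/257 (binding)
By complementary slackness, a constraint with positive slack has shadow price 0 → labor, oven time.

labor, oven time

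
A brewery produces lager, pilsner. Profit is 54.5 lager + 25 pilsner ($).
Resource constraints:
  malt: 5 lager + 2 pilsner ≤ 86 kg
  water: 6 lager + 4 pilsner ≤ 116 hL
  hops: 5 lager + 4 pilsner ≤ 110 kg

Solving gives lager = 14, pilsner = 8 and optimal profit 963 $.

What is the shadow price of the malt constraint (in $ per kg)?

Check each constraint at x*: malt 86/86 (tight); water 116/116 (tight); hops 102/110 (slack 8).
Slack constraints have shadow price 0 (complementary slackness).
Dual feasibility on the basic columns requires 5·y_malt + 6·y_water = 54.5, 2·y_malt + 4·y_water = 25.
Solving: y_malt = 8.5, y_water = 2.
Shadow price of malt = 8.5.

8.5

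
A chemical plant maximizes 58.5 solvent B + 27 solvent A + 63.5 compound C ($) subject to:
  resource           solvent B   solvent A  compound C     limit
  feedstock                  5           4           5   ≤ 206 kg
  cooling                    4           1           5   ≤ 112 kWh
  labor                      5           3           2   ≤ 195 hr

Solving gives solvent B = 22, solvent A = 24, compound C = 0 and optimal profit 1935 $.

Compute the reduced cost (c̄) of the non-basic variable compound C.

-4

At the optimum: feedstock uses 206 of 206 (binding); cooling uses 112 of 112 (binding); labor uses 182 of 195 (slack = 13).
By complementary slackness, y = 0 for the non-binding constraint.
From A_Bᵀ y = c: 5·y_feedstock + 4·y_cooling = 58.5; 4·y_feedstock + 1·y_cooling = 27.
This yields shadow prices y_feedstock = 4.5, y_cooling = 9.
Reduced cost of compound C: c₃ − yᵀa₃ = 63.5 − (4.5·5 + 9·5) = 63.5 − 67.5 = -4.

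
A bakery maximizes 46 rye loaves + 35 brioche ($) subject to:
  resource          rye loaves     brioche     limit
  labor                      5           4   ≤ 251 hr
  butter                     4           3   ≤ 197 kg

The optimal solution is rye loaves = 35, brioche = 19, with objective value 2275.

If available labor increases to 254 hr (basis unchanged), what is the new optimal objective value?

Check each constraint at x*: labor 251/251 (tight); butter 197/197 (tight).
Dual feasibility on the basic columns requires 5·y_labor + 4·y_butter = 46, 4·y_labor + 3·y_butter = 35.
Solving: y_labor = 2, y_butter = 9.
Δz = y_labor·Δb = 2 × (3) = 6, so new z* = 2275 + 6 = 2281.

2281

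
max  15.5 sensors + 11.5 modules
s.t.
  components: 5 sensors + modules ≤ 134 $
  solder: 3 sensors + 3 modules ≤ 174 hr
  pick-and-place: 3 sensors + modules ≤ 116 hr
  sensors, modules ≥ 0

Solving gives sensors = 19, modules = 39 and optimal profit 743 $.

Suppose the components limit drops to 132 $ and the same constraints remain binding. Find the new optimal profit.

741

At the optimum: components uses 134 of 134 (binding); solder uses 174 of 174 (binding); pick-and-place uses 96 of 116 (slack = 20).
Since pick-and-place is not tight, its dual is 0.
From A_Bᵀ y = c: 5·y_components + 3·y_solder = 15.5; 1·y_components + 3·y_solder = 11.5.
→ y_components = 1 and y_solder = 3.5.
Δz = y_components·Δb = 1 × (-2) = -2, so new z* = 743 − 2 = 741.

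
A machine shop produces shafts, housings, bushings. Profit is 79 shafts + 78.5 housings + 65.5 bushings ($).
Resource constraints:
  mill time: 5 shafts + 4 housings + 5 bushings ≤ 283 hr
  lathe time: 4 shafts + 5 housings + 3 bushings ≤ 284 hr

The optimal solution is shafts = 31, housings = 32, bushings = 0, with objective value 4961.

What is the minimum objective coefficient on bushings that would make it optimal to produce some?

70.5

At the optimum: mill time uses 283 of 283 (binding); lathe time uses 284 of 284 (binding).
Dual feasibility on the basic columns requires 5·y_mill time + 4·y_lathe time = 79, 4·y_mill time + 5·y_lathe time = 78.5.
→ y_mill time = 9 and y_lathe time = 8.5.
bushings enters the basis when its profit ≥ yᵀa₃ = 9·5 + 8.5·3 = 70.5.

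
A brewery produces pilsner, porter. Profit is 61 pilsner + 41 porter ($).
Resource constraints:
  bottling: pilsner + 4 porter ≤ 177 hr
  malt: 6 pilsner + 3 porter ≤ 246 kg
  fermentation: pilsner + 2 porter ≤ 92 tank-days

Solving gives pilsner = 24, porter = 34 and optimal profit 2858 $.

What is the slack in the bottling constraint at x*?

17

bottling used = 1·24 + 4·34 = 160; slack = 177 − 160 = 17.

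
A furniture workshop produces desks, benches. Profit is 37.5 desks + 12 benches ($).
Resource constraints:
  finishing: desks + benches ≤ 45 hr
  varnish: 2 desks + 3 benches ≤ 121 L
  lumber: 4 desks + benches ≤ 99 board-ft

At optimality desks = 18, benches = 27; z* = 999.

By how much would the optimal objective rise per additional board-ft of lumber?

8.5

At the optimum: finishing uses 45 of 45 (binding); varnish uses 117 of 121 (slack = 4); lumber uses 99 of 99 (binding).
Slack constraints have shadow price 0 (complementary slackness).
The binding rows give the dual system: 1·y_finishing + 4·y_lumber = 37.5 and 1·y_finishing + 1·y_lumber = 12.
→ y_finishing = 3.5 and y_lumber = 8.5.
Shadow price of lumber = 8.5.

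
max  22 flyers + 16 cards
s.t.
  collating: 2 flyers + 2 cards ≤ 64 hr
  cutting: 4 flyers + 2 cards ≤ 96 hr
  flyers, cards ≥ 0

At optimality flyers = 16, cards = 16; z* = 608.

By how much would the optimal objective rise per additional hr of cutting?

3

Both collating and cutting are binding at x*.
Dual feasibility on the basic columns requires 2·y_collating + 4·y_cutting = 22, 2·y_collating + 2·y_cutting = 16.
→ y_collating = 5 and y_cutting = 3.
Shadow price of cutting = 3.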